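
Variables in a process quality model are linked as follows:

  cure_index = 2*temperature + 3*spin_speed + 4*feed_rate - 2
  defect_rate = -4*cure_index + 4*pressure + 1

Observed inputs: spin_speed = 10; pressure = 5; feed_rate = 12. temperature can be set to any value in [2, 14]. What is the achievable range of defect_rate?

-395 to -299

Substituting into the cure_index equation gives cure_index = 2*temperature + 76.
defect_rate becomes -8*temperature - 283.
Linear in temperature, so extremes are at the endpoints: temperature = 2 gives defect_rate = -299; temperature = 14 gives defect_rate = -395.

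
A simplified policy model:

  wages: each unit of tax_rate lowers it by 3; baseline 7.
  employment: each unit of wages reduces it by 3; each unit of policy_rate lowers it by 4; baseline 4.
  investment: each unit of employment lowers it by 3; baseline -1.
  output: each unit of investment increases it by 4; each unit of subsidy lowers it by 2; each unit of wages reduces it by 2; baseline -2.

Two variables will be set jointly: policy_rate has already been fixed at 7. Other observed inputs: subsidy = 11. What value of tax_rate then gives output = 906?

With policy_rate held at 7:
Substituting into the employment equation gives employment = 9*tax_rate - 45.
Substituting into the investment equation gives investment = -27*tax_rate + 134.
Substituting into the output equation gives output = -102*tax_rate + 498.
Solve -102*tax_rate + 498 = 906: tax_rate = (906 - 498) / -102 = -4.

tax_rate = -4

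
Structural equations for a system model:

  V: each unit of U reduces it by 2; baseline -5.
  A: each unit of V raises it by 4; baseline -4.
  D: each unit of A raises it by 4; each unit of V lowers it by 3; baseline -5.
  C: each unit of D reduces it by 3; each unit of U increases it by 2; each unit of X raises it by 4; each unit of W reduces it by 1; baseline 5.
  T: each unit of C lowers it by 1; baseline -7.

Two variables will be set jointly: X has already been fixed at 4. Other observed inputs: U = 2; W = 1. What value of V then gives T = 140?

V = 6

With X held at 4:
Intervening on V fixes its value directly, overriding its dependence on U.
Substituting into the D equation gives D = 13*V - 21.
Substituting into the C equation gives C = -39*V + 87.
So T = 39*V - 94.
Solve 39*V - 94 = 140: V = (140 + 94) / 39 = 6.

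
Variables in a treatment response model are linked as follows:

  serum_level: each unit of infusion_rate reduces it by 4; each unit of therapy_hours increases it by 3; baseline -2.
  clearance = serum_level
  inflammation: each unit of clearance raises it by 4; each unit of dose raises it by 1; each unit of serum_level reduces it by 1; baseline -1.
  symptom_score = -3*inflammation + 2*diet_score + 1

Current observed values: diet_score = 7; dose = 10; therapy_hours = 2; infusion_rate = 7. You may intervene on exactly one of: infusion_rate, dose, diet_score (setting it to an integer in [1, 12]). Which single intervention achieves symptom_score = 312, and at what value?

Intervening on infusion_rate: with other inputs at their observed values, symptom_score = 36*infusion_rate - 48. Solving for 312 gives infusion_rate = 10, within [1, 12].
Intervening on dose: symptom_score = -3*dose + 234. Reaching 312 requires dose = -26, outside [1, 12].
Intervening on diet_score: symptom_score = 2*diet_score + 190. Reaching 312 requires diet_score = 61, outside [1, 12].

set infusion_rate = 10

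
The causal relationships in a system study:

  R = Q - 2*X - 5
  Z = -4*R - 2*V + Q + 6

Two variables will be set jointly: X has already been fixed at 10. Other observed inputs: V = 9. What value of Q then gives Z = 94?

With X held at 10:
Substituting into the R equation gives R = Q - 25.
Substituting into the Z equation gives Z = -3*Q + 88.
Solve -3*Q + 88 = 94: Q = (94 - 88) / -3 = -2.

Q = -2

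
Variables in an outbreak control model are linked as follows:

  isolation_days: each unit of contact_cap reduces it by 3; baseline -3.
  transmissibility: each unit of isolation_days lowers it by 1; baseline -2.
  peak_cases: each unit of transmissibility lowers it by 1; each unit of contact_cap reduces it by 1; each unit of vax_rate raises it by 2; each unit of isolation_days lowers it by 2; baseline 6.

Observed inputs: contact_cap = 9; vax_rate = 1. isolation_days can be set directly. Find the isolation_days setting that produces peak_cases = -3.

isolation_days = 4

Intervening on isolation_days fixes its value directly, overriding its dependence on contact_cap.
Substituting into the peak_cases equation gives peak_cases = -isolation_days + 1.
Solve -isolation_days + 1 = -3: isolation_days = (-3 - 1) / -1 = 4.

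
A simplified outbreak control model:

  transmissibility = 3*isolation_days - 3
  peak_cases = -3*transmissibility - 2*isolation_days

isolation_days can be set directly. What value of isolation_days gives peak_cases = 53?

Substituting into the peak_cases equation gives peak_cases = -11*isolation_days + 9.
Solve -11*isolation_days + 9 = 53: isolation_days = (53 - 9) / -11 = -4.

isolation_days = -4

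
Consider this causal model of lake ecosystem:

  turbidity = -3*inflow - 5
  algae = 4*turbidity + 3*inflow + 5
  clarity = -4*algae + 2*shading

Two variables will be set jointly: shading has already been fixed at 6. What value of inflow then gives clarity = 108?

inflow = 1

With shading held at 6:
Substituting into the algae equation gives algae = -9*inflow - 15.
Substituting into the clarity equation gives clarity = 36*inflow + 72.
Solve 36*inflow + 72 = 108: inflow = (108 - 72) / 36 = 1.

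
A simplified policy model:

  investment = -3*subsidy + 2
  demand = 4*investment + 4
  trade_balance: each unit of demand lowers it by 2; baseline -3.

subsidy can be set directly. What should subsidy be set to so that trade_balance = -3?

subsidy = 1

Substituting into the demand equation gives demand = -12*subsidy + 12.
Substituting into the trade_balance equation gives trade_balance = 24*subsidy - 27.
Solve 24*subsidy - 27 = -3: subsidy = (-3 + 27) / 24 = 1.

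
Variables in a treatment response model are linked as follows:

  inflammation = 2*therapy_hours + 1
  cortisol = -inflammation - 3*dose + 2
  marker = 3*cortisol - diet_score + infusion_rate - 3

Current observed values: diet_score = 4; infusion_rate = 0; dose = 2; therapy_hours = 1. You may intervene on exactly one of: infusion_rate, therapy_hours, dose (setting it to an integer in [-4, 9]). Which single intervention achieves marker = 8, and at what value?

Intervening on infusion_rate: marker = infusion_rate - 28. Reaching 8 requires infusion_rate = 36, outside [-4, 9].
Intervening on therapy_hours: marker = -6*therapy_hours - 22. Reaching 8 requires therapy_hours = -5, outside [-4, 9].
Intervening on dose: with other inputs at their observed values, marker = -9*dose - 10. Solving for 8 gives dose = -2, within [-4, 9].

set dose = -2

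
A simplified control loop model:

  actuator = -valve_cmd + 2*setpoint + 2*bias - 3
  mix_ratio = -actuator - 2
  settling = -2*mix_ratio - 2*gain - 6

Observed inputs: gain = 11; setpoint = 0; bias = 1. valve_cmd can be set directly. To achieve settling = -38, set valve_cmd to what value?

Substituting into the actuator equation gives actuator = -valve_cmd - 1.
Substituting into the mix_ratio equation gives mix_ratio = valve_cmd - 1.
Substituting into the settling equation gives settling = -2*valve_cmd - 26.
Solve -2*valve_cmd - 26 = -38: valve_cmd = (-38 + 26) / -2 = 6.

valve_cmd = 6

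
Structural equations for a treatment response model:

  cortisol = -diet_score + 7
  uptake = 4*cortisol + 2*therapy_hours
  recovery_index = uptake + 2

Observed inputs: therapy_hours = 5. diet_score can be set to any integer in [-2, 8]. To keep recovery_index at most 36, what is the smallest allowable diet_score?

diet_score = 1

Substituting into the uptake equation gives uptake = -4*diet_score + 38.
So recovery_index = -4*diet_score + 40.
Require -4*diet_score + 40 ≤ 36, so diet_score ≥ 1.
The smallest integer in [-2, 8] satisfying this is 1.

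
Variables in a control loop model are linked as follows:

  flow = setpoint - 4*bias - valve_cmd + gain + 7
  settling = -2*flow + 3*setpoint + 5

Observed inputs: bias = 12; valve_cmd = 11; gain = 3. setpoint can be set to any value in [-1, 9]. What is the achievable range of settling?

Substituting into the flow equation gives flow = setpoint - 49.
Substituting into the settling equation gives settling = setpoint + 103.
Linear in setpoint, so extremes are at the endpoints: setpoint = -1 gives settling = 102; setpoint = 9 gives settling = 112.

102 to 112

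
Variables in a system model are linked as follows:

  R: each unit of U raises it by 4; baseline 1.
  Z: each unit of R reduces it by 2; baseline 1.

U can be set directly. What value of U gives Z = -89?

Substituting into the Z equation gives Z = -8*U - 1.
Solve -8*U - 1 = -89: U = (-89 + 1) / -8 = 11.

U = 11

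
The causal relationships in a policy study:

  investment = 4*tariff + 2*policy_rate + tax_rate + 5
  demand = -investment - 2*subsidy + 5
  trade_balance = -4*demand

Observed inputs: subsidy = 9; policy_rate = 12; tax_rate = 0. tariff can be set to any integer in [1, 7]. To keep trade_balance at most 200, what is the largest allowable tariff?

Substituting into the investment equation gives investment = 4*tariff + 29.
demand becomes -4*tariff - 42.
This gives trade_balance = 16*tariff + 168.
Require 16*tariff + 168 ≤ 200, so tariff ≤ 2.
The largest integer in [1, 7] satisfying this is 2.

tariff = 2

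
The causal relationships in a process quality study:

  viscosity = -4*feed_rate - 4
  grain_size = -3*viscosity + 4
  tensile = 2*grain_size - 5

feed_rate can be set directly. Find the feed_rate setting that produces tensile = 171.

Substituting into the grain_size equation gives grain_size = 12*feed_rate + 16.
So tensile = 24*feed_rate + 27.
Solve 24*feed_rate + 27 = 171: feed_rate = (171 - 27) / 24 = 6.

feed_rate = 6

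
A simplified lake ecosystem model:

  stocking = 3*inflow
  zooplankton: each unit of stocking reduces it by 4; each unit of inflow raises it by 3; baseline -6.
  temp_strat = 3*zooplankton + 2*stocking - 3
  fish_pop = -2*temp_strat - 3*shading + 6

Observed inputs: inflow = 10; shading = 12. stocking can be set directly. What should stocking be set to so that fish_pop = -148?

stocking = 1

Intervening on stocking fixes its value directly, overriding its dependence on inflow.
Substituting into the zooplankton equation gives zooplankton = -4*stocking + 24.
So temp_strat = -10*stocking + 69.
Substituting into the fish_pop equation gives fish_pop = 20*stocking - 168.
Solve 20*stocking - 168 = -148: stocking = (-148 + 168) / 20 = 1.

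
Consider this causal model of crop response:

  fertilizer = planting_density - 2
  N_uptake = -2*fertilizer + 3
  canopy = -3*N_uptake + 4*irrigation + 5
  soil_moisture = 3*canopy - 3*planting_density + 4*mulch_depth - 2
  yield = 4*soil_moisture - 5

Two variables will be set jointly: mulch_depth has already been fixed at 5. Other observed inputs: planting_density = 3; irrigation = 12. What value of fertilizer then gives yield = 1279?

fertilizer = 10

With mulch_depth held at 5:
Intervening on fertilizer fixes its value directly, overriding its dependence on planting_density.
Substituting into the canopy equation gives canopy = 6*fertilizer + 44.
soil_moisture becomes 18*fertilizer + 141.
Substituting into the yield equation gives yield = 72*fertilizer + 559.
Solve 72*fertilizer + 559 = 1279: fertilizer = (1279 - 559) / 72 = 10.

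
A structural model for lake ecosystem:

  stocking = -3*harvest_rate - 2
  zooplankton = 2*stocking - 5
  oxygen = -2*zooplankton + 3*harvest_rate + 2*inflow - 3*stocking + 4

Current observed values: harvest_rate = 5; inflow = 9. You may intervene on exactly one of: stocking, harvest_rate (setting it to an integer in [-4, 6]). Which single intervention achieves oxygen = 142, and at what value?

set harvest_rate = 4

Intervening on stocking: oxygen = -7*stocking + 47. Reaching 142 requires stocking = -95/7, not an integer.
Intervening on harvest_rate: with other inputs at their observed values, oxygen = 24*harvest_rate + 46. Solving for 142 gives harvest_rate = 4, within [-4, 6].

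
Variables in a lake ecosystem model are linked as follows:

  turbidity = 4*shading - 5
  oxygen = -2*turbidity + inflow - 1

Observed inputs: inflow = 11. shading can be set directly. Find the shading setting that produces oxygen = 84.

shading = -8

Substituting into the oxygen equation gives oxygen = -8*shading + 20.
Solve -8*shading + 20 = 84: shading = (84 - 20) / -8 = -8.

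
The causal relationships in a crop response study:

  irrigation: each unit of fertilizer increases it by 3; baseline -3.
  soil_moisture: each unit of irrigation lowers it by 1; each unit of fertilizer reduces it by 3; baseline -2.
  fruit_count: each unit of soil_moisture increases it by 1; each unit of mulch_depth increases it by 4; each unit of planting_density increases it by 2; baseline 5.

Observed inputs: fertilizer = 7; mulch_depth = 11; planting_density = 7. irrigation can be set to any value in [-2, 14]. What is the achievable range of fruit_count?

Intervening on irrigation fixes its value directly, overriding its dependence on fertilizer.
Substituting into the soil_moisture equation gives soil_moisture = -irrigation - 23.
Substituting into the fruit_count equation gives fruit_count = -irrigation + 40.
Linear in irrigation, so extremes are at the endpoints: irrigation = -2 gives fruit_count = 42; irrigation = 14 gives fruit_count = 26.

26 to 42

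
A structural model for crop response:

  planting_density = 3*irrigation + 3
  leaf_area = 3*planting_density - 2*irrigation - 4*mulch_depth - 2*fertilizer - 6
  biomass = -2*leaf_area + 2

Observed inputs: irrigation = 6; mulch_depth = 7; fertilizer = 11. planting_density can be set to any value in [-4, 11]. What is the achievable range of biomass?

Intervening on planting_density fixes its value directly, overriding its dependence on irrigation.
Substituting into the leaf_area equation gives leaf_area = 3*planting_density - 68.
So biomass = -6*planting_density + 138.
Linear in planting_density, so extremes are at the endpoints: planting_density = -4 gives biomass = 162; planting_density = 11 gives biomass = 72.

72 to 162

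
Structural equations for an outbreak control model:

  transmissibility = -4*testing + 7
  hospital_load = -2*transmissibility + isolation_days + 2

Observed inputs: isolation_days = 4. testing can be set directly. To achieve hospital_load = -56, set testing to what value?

Substituting into the hospital_load equation gives hospital_load = 8*testing - 8.
Solve 8*testing - 8 = -56: testing = (-56 + 8) / 8 = -6.

testing = -6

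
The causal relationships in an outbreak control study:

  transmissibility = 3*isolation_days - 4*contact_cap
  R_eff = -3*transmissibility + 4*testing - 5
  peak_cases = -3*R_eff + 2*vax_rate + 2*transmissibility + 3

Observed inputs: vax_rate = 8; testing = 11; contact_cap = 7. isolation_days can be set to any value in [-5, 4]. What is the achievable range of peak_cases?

Substituting into the transmissibility equation gives transmissibility = 3*isolation_days - 28.
Substituting into the R_eff equation gives R_eff = -9*isolation_days + 123.
So peak_cases = 33*isolation_days - 406.
Linear in isolation_days, so extremes are at the endpoints: isolation_days = -5 gives peak_cases = -571; isolation_days = 4 gives peak_cases = -274.

-571 to -274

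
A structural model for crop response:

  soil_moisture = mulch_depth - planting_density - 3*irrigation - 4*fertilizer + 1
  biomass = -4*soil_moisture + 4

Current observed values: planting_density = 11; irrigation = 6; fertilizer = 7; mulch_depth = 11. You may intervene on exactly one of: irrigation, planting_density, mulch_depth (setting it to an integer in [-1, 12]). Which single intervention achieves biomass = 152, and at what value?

Intervening on irrigation: biomass = 12*irrigation + 112. Reaching 152 requires irrigation = 10/3, not an integer.
Intervening on planting_density: with other inputs at their observed values, biomass = 4*planting_density + 140. Solving for 152 gives planting_density = 3, within [-1, 12].
Intervening on mulch_depth: biomass = -4*mulch_depth + 228. Reaching 152 requires mulch_depth = 19, outside [-1, 12].

set planting_density = 3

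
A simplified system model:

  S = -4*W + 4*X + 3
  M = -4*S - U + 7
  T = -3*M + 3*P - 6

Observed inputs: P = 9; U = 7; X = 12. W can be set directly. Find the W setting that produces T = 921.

Substituting into the S equation gives S = -4*W + 51.
Substituting into the M equation gives M = 16*W - 204.
This gives T = -48*W + 633.
Solve -48*W + 633 = 921: W = (921 - 633) / -48 = -6.

W = -6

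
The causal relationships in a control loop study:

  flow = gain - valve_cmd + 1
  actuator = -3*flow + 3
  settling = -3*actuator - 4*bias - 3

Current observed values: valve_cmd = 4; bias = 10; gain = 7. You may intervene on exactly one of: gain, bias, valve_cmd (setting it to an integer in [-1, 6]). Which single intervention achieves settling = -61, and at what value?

set gain = 2

Intervening on gain: with other inputs at their observed values, settling = 9*gain - 79. Solving for -61 gives gain = 2, within [-1, 6].
Intervening on bias: settling = -4*bias + 24. Reaching -61 requires bias = 85/4, not an integer.
Intervening on valve_cmd: settling = -9*valve_cmd + 20. Reaching -61 requires valve_cmd = 9, outside [-1, 6].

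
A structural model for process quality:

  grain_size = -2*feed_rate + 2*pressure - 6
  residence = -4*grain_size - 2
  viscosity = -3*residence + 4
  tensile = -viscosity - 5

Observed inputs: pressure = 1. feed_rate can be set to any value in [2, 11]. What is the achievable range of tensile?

Substituting into the grain_size equation gives grain_size = -2*feed_rate - 4.
Substituting into the residence equation gives residence = 8*feed_rate + 14.
Substituting into the viscosity equation gives viscosity = -24*feed_rate - 38.
This gives tensile = 24*feed_rate + 33.
Linear in feed_rate, so extremes are at the endpoints: feed_rate = 2 gives tensile = 81; feed_rate = 11 gives tensile = 297.

81 to 297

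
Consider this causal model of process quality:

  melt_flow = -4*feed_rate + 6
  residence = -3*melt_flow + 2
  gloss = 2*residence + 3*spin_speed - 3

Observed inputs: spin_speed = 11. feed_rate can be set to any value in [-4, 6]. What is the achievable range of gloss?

Substituting into the residence equation gives residence = 12*feed_rate - 16.
This gives gloss = 24*feed_rate - 2.
Linear in feed_rate, so extremes are at the endpoints: feed_rate = -4 gives gloss = -98; feed_rate = 6 gives gloss = 142.

-98 to 142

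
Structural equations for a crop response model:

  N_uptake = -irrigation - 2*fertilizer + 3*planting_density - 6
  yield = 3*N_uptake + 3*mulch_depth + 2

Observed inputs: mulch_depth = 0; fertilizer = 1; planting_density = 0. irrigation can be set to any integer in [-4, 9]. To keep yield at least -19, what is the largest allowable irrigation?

irrigation = -1

Substituting into the N_uptake equation gives N_uptake = -irrigation - 8.
This gives yield = -3*irrigation - 22.
Require -3*irrigation - 22 ≥ -19, so irrigation ≤ -1.
The largest integer in [-4, 9] satisfying this is -1.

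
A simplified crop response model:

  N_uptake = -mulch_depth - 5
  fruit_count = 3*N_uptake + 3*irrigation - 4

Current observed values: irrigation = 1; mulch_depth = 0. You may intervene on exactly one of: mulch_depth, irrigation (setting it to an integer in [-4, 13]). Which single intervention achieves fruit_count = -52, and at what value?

set mulch_depth = 12

Intervening on mulch_depth: with other inputs at their observed values, fruit_count = -3*mulch_depth - 16. Solving for -52 gives mulch_depth = 12, within [-4, 13].
Intervening on irrigation: fruit_count = 3*irrigation - 19. Reaching -52 requires irrigation = -11, outside [-4, 13].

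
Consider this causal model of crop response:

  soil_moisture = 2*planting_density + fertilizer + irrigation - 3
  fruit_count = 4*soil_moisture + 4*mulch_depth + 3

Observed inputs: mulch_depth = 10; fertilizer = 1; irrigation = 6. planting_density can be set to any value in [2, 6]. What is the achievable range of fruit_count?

Substituting into the soil_moisture equation gives soil_moisture = 2*planting_density + 4.
This gives fruit_count = 8*planting_density + 59.
Linear in planting_density, so extremes are at the endpoints: planting_density = 2 gives fruit_count = 75; planting_density = 6 gives fruit_count = 107.

75 to 107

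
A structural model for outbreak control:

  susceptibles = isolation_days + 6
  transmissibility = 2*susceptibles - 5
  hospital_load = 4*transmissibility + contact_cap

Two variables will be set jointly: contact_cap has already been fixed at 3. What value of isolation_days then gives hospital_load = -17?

With contact_cap held at 3:
Substituting into the transmissibility equation gives transmissibility = 2*isolation_days + 7.
Substituting into the hospital_load equation gives hospital_load = 8*isolation_days + 31.
Solve 8*isolation_days + 31 = -17: isolation_days = (-17 - 31) / 8 = -6.

isolation_days = -6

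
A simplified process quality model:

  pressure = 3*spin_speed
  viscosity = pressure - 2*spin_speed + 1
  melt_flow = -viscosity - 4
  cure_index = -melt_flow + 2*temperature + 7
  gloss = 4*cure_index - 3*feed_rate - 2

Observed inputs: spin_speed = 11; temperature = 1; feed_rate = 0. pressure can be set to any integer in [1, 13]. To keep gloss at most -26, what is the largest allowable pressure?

pressure = 2

Intervening on pressure fixes its value directly, overriding its dependence on spin_speed.
Substituting into the viscosity equation gives viscosity = pressure - 21.
Substituting into the melt_flow equation gives melt_flow = -pressure + 17.
Substituting into the cure_index equation gives cure_index = pressure - 8.
Substituting into the gloss equation gives gloss = 4*pressure - 34.
Require 4*pressure - 34 ≤ -26, so pressure ≤ 2.
The largest integer in [1, 13] satisfying this is 2.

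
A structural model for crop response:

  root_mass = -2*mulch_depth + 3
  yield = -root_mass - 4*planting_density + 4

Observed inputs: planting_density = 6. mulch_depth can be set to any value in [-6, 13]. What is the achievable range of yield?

Substituting into the yield equation gives yield = 2*mulch_depth - 23.
Linear in mulch_depth, so extremes are at the endpoints: mulch_depth = -6 gives yield = -35; mulch_depth = 13 gives yield = 3.

-35 to 3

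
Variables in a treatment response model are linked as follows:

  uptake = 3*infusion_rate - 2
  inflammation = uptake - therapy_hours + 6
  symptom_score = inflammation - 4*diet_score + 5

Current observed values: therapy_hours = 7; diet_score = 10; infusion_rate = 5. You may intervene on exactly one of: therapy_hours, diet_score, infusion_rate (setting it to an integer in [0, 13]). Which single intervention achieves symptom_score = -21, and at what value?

Intervening on therapy_hours: with other inputs at their observed values, symptom_score = -therapy_hours - 16. Solving for -21 gives therapy_hours = 5, within [0, 13].
Intervening on diet_score: symptom_score = -4*diet_score + 17. Reaching -21 requires diet_score = 19/2, not an integer.
Intervening on infusion_rate: symptom_score = 3*infusion_rate - 38. Reaching -21 requires infusion_rate = 17/3, not an integer.

set therapy_hours = 5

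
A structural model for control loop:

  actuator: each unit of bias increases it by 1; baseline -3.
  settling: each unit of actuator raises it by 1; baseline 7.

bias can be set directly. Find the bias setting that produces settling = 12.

bias = 8

Substituting into the settling equation gives settling = bias + 4.
Solve bias + 4 = 12: bias = (12 - 4) / 1 = 8.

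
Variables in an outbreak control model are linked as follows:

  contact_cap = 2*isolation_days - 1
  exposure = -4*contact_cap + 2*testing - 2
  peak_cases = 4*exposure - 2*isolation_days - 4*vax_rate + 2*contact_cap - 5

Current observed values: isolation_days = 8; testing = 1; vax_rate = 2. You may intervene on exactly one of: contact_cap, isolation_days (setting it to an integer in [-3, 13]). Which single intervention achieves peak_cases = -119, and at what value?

set isolation_days = 4

Intervening on contact_cap: peak_cases = -14*contact_cap - 29. Reaching -119 requires contact_cap = 45/7, not an integer.
Intervening on isolation_days: with other inputs at their observed values, peak_cases = -30*isolation_days + 1. Solving for -119 gives isolation_days = 4, within [-3, 13].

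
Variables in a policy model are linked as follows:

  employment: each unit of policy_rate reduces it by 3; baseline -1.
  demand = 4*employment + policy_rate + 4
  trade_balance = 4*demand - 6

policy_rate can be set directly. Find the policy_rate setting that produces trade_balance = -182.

Substituting into the demand equation gives demand = -11*policy_rate.
trade_balance becomes -44*policy_rate - 6.
Solve -44*policy_rate - 6 = -182: policy_rate = (-182 + 6) / -44 = 4.

policy_rate = 4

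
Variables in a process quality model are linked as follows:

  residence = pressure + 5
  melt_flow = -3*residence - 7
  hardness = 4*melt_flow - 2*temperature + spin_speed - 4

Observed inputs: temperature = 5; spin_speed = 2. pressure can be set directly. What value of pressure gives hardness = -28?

pressure = -6

Substituting into the melt_flow equation gives melt_flow = -3*pressure - 22.
So hardness = -12*pressure - 100.
Solve -12*pressure - 100 = -28: pressure = (-28 + 100) / -12 = -6.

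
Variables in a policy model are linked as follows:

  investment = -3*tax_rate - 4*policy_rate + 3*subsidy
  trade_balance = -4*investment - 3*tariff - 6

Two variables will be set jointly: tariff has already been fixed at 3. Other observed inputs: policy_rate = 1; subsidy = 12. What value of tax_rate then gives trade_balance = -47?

With tariff held at 3:
Substituting into the investment equation gives investment = -3*tax_rate + 32.
Substituting into the trade_balance equation gives trade_balance = 12*tax_rate - 143.
Solve 12*tax_rate - 143 = -47: tax_rate = (-47 + 143) / 12 = 8.

tax_rate = 8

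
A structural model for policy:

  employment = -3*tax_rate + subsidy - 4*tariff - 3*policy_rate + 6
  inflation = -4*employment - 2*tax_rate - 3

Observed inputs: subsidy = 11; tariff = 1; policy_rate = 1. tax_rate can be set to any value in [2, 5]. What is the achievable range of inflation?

Substituting into the employment equation gives employment = -3*tax_rate + 10.
Substituting into the inflation equation gives inflation = 10*tax_rate - 43.
Linear in tax_rate, so extremes are at the endpoints: tax_rate = 2 gives inflation = -23; tax_rate = 5 gives inflation = 7.

-23 to 7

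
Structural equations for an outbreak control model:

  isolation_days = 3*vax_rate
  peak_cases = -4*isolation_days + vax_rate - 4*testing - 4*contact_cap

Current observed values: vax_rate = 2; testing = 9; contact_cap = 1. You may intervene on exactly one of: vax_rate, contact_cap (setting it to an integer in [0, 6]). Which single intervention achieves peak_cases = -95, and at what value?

set vax_rate = 5

Intervening on vax_rate: with other inputs at their observed values, peak_cases = -11*vax_rate - 40. Solving for -95 gives vax_rate = 5, within [0, 6].
Intervening on contact_cap: peak_cases = -4*contact_cap - 58. Reaching -95 requires contact_cap = 37/4, not an integer.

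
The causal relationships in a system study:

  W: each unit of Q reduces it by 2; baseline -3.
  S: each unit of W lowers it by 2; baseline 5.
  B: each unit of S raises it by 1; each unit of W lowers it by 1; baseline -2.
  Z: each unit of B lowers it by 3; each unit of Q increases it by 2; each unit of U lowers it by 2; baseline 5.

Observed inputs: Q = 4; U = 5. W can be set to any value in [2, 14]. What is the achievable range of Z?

12 to 120

Intervening on W fixes its value directly, overriding its dependence on Q.
Substituting into the B equation gives B = -3*W + 3.
Substituting into the Z equation gives Z = 9*W - 6.
Linear in W, so extremes are at the endpoints: W = 2 gives Z = 12; W = 14 gives Z = 120.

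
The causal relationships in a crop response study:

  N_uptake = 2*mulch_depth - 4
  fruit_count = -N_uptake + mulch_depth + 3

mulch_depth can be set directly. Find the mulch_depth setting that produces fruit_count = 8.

mulch_depth = -1

Substituting into the fruit_count equation gives fruit_count = -mulch_depth + 7.
Solve -mulch_depth + 7 = 8: mulch_depth = (8 - 7) / -1 = -1.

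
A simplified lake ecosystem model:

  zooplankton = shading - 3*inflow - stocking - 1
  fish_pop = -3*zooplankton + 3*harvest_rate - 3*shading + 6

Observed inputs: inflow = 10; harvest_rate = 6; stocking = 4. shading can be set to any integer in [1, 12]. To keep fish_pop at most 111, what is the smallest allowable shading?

Substituting into the zooplankton equation gives zooplankton = shading - 35.
Substituting into the fish_pop equation gives fish_pop = -6*shading + 129.
Require -6*shading + 129 ≤ 111, so shading ≥ 3.
The smallest integer in [1, 12] satisfying this is 3.

shading = 3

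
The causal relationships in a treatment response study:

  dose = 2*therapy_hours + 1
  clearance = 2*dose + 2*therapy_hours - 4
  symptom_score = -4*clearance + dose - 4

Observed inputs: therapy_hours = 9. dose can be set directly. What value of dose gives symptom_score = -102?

dose = 6

Intervening on dose fixes its value directly, overriding its dependence on therapy_hours.
Substituting into the clearance equation gives clearance = 2*dose + 14.
Substituting into the symptom_score equation gives symptom_score = -7*dose - 60.
Solve -7*dose - 60 = -102: dose = (-102 + 60) / -7 = 6.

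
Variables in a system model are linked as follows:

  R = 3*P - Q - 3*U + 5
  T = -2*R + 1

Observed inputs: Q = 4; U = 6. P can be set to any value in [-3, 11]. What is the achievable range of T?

Substituting into the R equation gives R = 3*P - 17.
Substituting into the T equation gives T = -6*P + 35.
Linear in P, so extremes are at the endpoints: P = -3 gives T = 53; P = 11 gives T = -31.

-31 to 53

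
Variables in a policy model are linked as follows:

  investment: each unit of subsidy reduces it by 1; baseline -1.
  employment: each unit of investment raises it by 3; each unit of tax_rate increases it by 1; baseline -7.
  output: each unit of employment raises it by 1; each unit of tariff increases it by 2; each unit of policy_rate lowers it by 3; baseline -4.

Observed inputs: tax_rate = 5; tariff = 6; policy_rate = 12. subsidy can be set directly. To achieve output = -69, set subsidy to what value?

Substituting into the employment equation gives employment = -3*subsidy - 5.
So output = -3*subsidy - 33.
Solve -3*subsidy - 33 = -69: subsidy = (-69 + 33) / -3 = 12.

subsidy = 12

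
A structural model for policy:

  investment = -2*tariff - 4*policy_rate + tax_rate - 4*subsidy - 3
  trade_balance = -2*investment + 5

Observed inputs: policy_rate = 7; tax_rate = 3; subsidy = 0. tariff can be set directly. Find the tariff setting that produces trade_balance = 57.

tariff = -1

Substituting into the investment equation gives investment = -2*tariff - 28.
Substituting into the trade_balance equation gives trade_balance = 4*tariff + 61.
Solve 4*tariff + 61 = 57: tariff = (57 - 61) / 4 = -1.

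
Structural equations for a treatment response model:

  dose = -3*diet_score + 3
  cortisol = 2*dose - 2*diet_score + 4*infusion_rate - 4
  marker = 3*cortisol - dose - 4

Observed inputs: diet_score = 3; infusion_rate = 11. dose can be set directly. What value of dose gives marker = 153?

Intervening on dose fixes its value directly, overriding its dependence on diet_score.
Substituting into the cortisol equation gives cortisol = 2*dose + 34.
Substituting into the marker equation gives marker = 5*dose + 98.
Solve 5*dose + 98 = 153: dose = (153 - 98) / 5 = 11.

dose = 11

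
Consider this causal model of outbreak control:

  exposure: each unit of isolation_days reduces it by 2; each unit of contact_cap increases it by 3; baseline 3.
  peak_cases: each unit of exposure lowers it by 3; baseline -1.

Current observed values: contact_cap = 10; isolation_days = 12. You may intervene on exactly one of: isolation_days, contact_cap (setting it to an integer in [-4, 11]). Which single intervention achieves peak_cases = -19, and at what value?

Intervening on isolation_days: peak_cases = 6*isolation_days - 100. Reaching -19 requires isolation_days = 27/2, not an integer.
Intervening on contact_cap: with other inputs at their observed values, peak_cases = -9*contact_cap + 62. Solving for -19 gives contact_cap = 9, within [-4, 11].

set contact_cap = 9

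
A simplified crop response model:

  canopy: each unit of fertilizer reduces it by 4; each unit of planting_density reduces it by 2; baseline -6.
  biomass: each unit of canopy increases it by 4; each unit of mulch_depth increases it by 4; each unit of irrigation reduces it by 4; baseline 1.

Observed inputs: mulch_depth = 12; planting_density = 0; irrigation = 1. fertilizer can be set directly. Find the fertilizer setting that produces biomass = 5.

fertilizer = 1

Substituting into the canopy equation gives canopy = -4*fertilizer - 6.
Substituting into the biomass equation gives biomass = -16*fertilizer + 21.
Solve -16*fertilizer + 21 = 5: fertilizer = (5 - 21) / -16 = 1.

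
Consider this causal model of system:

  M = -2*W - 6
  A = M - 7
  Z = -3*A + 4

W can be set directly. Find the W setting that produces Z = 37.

W = -1

Substituting into the A equation gives A = -2*W - 13.
Substituting into the Z equation gives Z = 6*W + 43.
Solve 6*W + 43 = 37: W = (37 - 43) / 6 = -1.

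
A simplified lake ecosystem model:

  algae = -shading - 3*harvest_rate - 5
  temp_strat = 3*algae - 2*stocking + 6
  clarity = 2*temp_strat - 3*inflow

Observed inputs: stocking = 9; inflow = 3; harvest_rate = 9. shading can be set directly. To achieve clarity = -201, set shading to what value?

Substituting into the algae equation gives algae = -shading - 32.
temp_strat becomes -3*shading - 108.
clarity becomes -6*shading - 225.
Solve -6*shading - 225 = -201: shading = (-201 + 225) / -6 = -4.

shading = -4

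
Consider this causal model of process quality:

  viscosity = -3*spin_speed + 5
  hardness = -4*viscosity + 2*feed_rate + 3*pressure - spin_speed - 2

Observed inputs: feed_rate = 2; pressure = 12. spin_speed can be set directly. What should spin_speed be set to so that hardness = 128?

Substituting into the hardness equation gives hardness = 11*spin_speed + 18.
Solve 11*spin_speed + 18 = 128: spin_speed = (128 - 18) / 11 = 10.

spin_speed = 10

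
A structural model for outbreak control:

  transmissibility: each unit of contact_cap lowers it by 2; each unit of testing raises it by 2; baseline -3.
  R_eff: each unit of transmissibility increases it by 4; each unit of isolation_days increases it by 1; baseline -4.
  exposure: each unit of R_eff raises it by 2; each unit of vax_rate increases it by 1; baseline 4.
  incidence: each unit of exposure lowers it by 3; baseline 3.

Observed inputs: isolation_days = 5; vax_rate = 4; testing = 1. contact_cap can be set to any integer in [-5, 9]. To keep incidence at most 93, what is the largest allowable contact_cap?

Substituting into the transmissibility equation gives transmissibility = -2*contact_cap - 1.
Substituting into the R_eff equation gives R_eff = -8*contact_cap - 3.
exposure becomes -16*contact_cap + 2.
This gives incidence = 48*contact_cap - 3.
Require 48*contact_cap - 3 ≤ 93, so contact_cap ≤ 2.
The largest integer in [-5, 9] satisfying this is 2.

contact_cap = 2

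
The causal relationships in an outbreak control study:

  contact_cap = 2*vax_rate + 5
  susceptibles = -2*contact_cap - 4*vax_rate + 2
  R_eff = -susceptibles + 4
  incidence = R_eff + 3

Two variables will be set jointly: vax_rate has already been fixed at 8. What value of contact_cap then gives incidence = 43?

With vax_rate held at 8:
Intervening on contact_cap fixes its value directly, overriding its dependence on vax_rate.
Substituting into the susceptibles equation gives susceptibles = -2*contact_cap - 30.
This gives R_eff = 2*contact_cap + 34.
Substituting into the incidence equation gives incidence = 2*contact_cap + 37.
Solve 2*contact_cap + 37 = 43: contact_cap = (43 - 37) / 2 = 3.

contact_cap = 3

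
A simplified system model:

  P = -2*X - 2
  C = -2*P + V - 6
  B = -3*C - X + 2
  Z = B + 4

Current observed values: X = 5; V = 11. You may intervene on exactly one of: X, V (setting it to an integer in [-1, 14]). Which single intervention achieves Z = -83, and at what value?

set V = 10

Intervening on X: Z = -13*X - 21. Reaching -83 requires X = 62/13, not an integer.
Intervening on V: with other inputs at their observed values, Z = -3*V - 53. Solving for -83 gives V = 10, within [-1, 14].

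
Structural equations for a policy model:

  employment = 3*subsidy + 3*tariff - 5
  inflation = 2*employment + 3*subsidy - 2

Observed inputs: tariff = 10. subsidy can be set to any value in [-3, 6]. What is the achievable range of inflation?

21 to 102

Substituting into the employment equation gives employment = 3*subsidy + 25.
This gives inflation = 9*subsidy + 48.
Linear in subsidy, so extremes are at the endpoints: subsidy = -3 gives inflation = 21; subsidy = 6 gives inflation = 102.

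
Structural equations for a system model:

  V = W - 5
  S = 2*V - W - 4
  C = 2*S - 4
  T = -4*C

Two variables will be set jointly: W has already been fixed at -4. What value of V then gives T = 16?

V = 0

With W held at -4:
Intervening on V fixes its value directly, overriding its dependence on W.
Substituting into the S equation gives S = 2*V.
Substituting into the C equation gives C = 4*V - 4.
This gives T = -16*V + 16.
Solve -16*V + 16 = 16: V = (16 - 16) / -16 = 0.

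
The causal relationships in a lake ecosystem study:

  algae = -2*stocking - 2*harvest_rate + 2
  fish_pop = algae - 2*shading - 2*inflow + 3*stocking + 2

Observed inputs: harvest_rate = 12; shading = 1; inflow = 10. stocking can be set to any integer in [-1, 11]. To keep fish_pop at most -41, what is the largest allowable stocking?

stocking = 1

Substituting into the algae equation gives algae = -2*stocking - 22.
Substituting into the fish_pop equation gives fish_pop = stocking - 42.
Require stocking - 42 ≤ -41, so stocking ≤ 1.
The largest integer in [-1, 11] satisfying this is 1.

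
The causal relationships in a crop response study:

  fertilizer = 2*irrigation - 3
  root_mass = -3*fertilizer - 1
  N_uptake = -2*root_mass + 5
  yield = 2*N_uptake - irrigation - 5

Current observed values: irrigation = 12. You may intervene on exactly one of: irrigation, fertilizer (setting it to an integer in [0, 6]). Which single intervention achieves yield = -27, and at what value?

set irrigation = 0

Intervening on irrigation: with other inputs at their observed values, yield = 23*irrigation - 27. Solving for -27 gives irrigation = 0, within [0, 6].
Intervening on fertilizer: yield = 12*fertilizer - 3. Reaching -27 requires fertilizer = -2, outside [0, 6].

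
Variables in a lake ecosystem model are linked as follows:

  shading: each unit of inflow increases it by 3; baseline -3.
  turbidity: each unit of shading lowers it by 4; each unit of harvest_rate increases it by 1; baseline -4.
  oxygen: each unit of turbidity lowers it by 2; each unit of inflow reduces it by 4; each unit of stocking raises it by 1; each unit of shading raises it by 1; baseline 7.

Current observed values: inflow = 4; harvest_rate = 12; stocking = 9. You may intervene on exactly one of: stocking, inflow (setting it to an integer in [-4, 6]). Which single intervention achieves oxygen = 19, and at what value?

set inflow = 2

Intervening on stocking: oxygen = stocking + 56. Reaching 19 requires stocking = -37, outside [-4, 6].
Intervening on inflow: with other inputs at their observed values, oxygen = 23*inflow - 27. Solving for 19 gives inflow = 2, within [-4, 6].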